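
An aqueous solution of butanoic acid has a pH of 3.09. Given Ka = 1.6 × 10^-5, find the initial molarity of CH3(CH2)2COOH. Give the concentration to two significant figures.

C₀ = 4.2 × 10^-2 M

[H+] = 10^(-3.09) = 8.13 × 10^-4 M = x
Ka = x²/(C₀ − x) ⇒ C₀ = x + x²/Ka
C₀ = 8.13 × 10^-4 + (8.13 × 10^-4)²/(1.6 × 10^-5) = 4.21 × 10^-2 M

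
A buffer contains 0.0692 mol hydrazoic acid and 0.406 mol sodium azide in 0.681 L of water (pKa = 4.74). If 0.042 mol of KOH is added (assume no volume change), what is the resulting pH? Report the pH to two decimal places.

After neutralization: n(HN3) = 0.0272 mol, n(N3-) = 0.448 mol.
pH = pKa + log([A⁻]/[HA]) = 4.74 + log(0.448/0.0272) = 4.74 +1.217

pH = 5.96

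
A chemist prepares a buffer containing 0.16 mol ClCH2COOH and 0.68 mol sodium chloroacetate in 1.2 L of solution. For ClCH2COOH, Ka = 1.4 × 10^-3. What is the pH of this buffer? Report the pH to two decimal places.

pKa = −log(1.4 × 10^-3) = 2.854
Using pH = pKa + log([base]/[acid]) with [base]/[acid] = 0.68/0.16:
pH = 2.854 + (+0.628) = 3.48

pH = 3.48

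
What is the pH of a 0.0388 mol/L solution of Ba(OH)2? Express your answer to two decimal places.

pH = 12.89

Ba(OH)2 is a strong base (each formula unit releases 2 OH-); [OH-] = 0.0776 M.
pOH = -log(0.0776) = 1.11
pH = 14.00 - 1.11 = 12.89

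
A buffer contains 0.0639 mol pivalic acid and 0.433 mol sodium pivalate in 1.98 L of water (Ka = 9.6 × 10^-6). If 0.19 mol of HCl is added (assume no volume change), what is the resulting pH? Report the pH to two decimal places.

pH = 5.00

After neutralization: n((CH3)3CCOOH) = 0.254 mol, n((CH3)3CCOO-) = 0.243 mol.
pKa = −log(9.6 × 10^-6) = 5.018
Henderson–Hasselbalch with mole ratio 0.243/0.254: pH = 5.018 + (-0.019)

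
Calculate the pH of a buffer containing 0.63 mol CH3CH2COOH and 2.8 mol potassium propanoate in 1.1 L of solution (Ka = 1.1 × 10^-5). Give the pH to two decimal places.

pH = 5.61

pKa = −log(1.1 × 10^-5) = 4.959
Using pH = pKa + log([base]/[acid]) with [base]/[acid] = 2.8/0.63:
pH = 4.959 + (+0.648) = 5.61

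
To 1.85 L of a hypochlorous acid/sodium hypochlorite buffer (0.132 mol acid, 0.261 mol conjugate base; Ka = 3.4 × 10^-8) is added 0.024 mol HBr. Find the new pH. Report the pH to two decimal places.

pH = 7.65

Added H+ converts OCl- to HOCl: HOCl → 0.156 mol, OCl- → 0.237 mol.
pKa = −log(3.4 × 10^-8) = 7.469
pH = pKa + log([A⁻]/[HA]) = 7.469 + log(0.237/0.156) = 7.469 +0.182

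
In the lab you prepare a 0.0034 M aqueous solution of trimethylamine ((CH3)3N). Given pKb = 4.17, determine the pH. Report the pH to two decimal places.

(CH3)3N + H2O ⇌ (CH3)3NH+ + OH-
Kb = 10^(−4.17) = 6.76 × 10^-5
From the ICE table, Kb = [OH-]²/(0.0034 − [OH-]) = 6.76 × 10^-5.
Here C₀/Kb ≈ 50.3, so the small-[OH-] approximation fails. Use the quadratic:
[OH-] = (−Kb + √(Kb² + 4·Kb·C₀))/2 = 4.47 × 10^-4 M
pOH = 3.35, so pH = 14.00 − pOH = 10.65

pH = 10.65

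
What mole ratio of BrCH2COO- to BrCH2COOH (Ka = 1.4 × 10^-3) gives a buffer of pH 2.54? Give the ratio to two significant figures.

pKa = -log(1.4 × 10^-3) = 2.854
pH = pKa + log(r) ⇒ log(r) = 2.54 − 2.854 = -0.314
r = [BrCH2COO-]/[BrCH2COOH] = 10^(-0.314) = 0.485

ratio = 0.49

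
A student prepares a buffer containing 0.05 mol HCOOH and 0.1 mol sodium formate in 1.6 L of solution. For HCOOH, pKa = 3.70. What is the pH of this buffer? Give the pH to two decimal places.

pH = 4.00

Henderson–Hasselbalch: pH = pKa + log([HCOO-]/[HCOOH]) = 3.70 + log(0.1/0.05)
pH = 3.70 + (+0.301) = 4.00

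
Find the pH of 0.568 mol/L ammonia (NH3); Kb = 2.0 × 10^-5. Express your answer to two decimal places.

pH = 11.53

NH3 + H2O ⇌ NH4+ + OH-
Kb = [OH-]²/(0.568 − [OH-]) = 2.0 × 10^-5
Neglecting [OH-] in the denominator: [OH-] = √(2.0 × 10^-5 × 0.568) = 3.37 × 10^-3 M
Check: 0.59% ionized — well under 5%, approximation valid.
pOH = −log(3.37 × 10^-3) = 2.47; pH = 14.00 − 2.47 = 11.53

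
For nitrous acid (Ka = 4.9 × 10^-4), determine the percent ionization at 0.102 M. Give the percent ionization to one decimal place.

6.7%

HNO2 ⇌ NO2- + H+; let x = [H+] at equilibrium.
Solve x² + 0.00049x − 5e-05 = 0 → x = 6.83 × 10^-3 M
% ionization = x/C₀ × 100% = 6.83 × 10^-3/0.102 × 100% = 6.7%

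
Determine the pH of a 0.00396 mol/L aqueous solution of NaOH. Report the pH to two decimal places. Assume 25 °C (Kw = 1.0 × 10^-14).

NaOH is a strong base; [OH-] = 0.00396 M.
pOH = -log(0.00396) = 2.40
pH = 14.00 - 2.40 = 11.60

pH = 11.60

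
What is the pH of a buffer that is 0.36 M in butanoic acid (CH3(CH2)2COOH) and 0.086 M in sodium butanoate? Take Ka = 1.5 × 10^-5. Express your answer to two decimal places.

pKa = −log(1.5 × 10^-5) = 4.824
pH = pKa + log([A⁻]/[HA]) = 4.824 + log(0.086/0.36)
pH = 4.824 + (-0.622) = 4.20

pH = 4.20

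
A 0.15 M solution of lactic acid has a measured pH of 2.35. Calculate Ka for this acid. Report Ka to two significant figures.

Ka = 1.4 × 10^-4

[H+] = 10^(-2.35) = 4.47 × 10^-3 M
At equilibrium [HA] = 0.15 − 4.47 × 10^-3 = 1.46 × 10^-1 M
Ka = [H+][A-]/[HA] = (4.47 × 10^-3)² / 1.46 × 10^-1 = 1.4 × 10^-4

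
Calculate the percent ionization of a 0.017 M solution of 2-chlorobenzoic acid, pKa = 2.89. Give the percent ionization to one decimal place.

ClC6H4COOH ⇌ ClC6H4COO- + H+; let x = [H+] at equilibrium.
Ka = 10^(−2.89) = 1.29 × 10^-3
Solve x² + 0.00129x − 2.19e-05 = 0 → x = 4.08 × 10^-3 M
Fraction ionized = 4.08 × 10^-3 / 0.017 = 0.2400 → 24.0%

24.0%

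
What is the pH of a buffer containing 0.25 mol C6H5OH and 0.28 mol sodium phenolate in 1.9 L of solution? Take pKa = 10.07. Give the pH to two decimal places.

pH = 10.12

Henderson–Hasselbalch: pH = pKa + log([C6H5O-]/[C6H5OH]) = 10.07 + log(0.28/0.25)
pH = 10.07 + (+0.049) = 10.12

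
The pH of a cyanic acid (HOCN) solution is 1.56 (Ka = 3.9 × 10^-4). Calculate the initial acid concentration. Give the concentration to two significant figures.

C₀ = 2.0 M

[H+] = 10^(-1.56) = 2.75 × 10^-2 M = x
Ka = x²/(C₀ − x) ⇒ C₀ = x + x²/Ka
C₀ = 2.75 × 10^-2 + (2.75 × 10^-2)²/(3.9 × 10^-4) = 1.97 M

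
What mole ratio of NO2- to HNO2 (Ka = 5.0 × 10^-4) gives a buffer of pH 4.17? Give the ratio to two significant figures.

ratio = 7.4

pKa = -log(5.0 × 10^-4) = 3.301
pH = pKa + log(r) ⇒ log(r) = 4.17 − 3.301 = +0.869
r = [NO2-]/[HNO2] = 10^(+0.869) = 7.4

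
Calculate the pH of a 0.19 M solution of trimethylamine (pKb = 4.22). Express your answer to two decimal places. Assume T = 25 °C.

(CH3)3N + H2O ⇌ (CH3)3NH+ + OH-
Kb = 10^(−4.22) = 6.03 × 10^-5
Kb = x²/(0.19 − x) = 6.03 × 10^-5
Neglecting x in the denominator: x = √(6.03 × 10^-5 × 0.19) = 3.38 × 10^-3 M
Check: 1.8% ionized — well under 5%, approximation valid.
pOH = 2.47, so pH = 14.00 − pOH = 11.53

pH = 11.53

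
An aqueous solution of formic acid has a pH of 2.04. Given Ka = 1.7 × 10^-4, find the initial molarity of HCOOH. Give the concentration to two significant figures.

C₀ = 5.0 × 10^-1 M

[H+] = 10^(-2.04) = 9.12 × 10^-3 M = x
Ka = x²/(C₀ − x) ⇒ C₀ = x + x²/Ka
C₀ = 9.12 × 10^-3 + (9.12 × 10^-3)²/(1.7 × 10^-4) = 4.98 × 10^-1 M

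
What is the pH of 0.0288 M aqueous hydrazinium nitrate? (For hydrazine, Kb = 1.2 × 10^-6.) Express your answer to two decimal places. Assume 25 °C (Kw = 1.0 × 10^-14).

N2H5+ is the conjugate acid of the weak base N2H4.
Ka = Kw/Kb = 1.0×10^-14 / 1.2 × 10^-6 = 8.33 × 10^-9
Let x = [H+] at equilibrium. Ka = x²/(0.0288 − x).
Neglecting x in the denominator: x = √(8.33 × 10^-9 × 0.0288) = 1.55 × 10^-5 M
pH = −log(1.55 × 10^-5) = 4.81

pH = 4.81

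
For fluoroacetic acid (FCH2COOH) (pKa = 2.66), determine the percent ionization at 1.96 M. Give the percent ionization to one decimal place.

3.3%

FCH2COOH ⇌ FCH2COO- + H+; let x = [H+] at equilibrium.
Ka = 10^(−2.66) = 2.19 × 10^-3
x ≈ √(Ka·C₀) = √(2.19 × 10^-3 × 1.96) = 6.55 × 10^-2 M
% ionization = x/C₀ × 100% = 6.55 × 10^-2/1.96 × 100% = 3.3%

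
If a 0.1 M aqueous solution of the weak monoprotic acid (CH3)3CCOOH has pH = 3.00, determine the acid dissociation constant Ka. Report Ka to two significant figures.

Ka = 1.0 × 10^-5

[H+] = 10^(-3.00) = 1.00 × 10^-3 M
At equilibrium [HA] = 0.1 − 1.00 × 10^-3 = 9.90 × 10^-2 M
Ka = [H+][A-]/[HA] = (1.00 × 10^-3)² / 9.90 × 10^-2 = 1.0 × 10^-5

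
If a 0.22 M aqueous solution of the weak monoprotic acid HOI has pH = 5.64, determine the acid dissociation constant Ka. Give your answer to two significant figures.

[H+] = 10^(-5.64) = 2.29 × 10^-6 M
At equilibrium [HA] = 0.22 − 2.29 × 10^-6 = 2.20 × 10^-1 M
Ka = [H+][A-]/[HA] = (2.29 × 10^-6)² / 2.20 × 10^-1 = 2.4 × 10^-11

Ka = 2.4 × 10^-11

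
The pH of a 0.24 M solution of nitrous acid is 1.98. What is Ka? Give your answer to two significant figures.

Ka = 4.8 × 10^-4

[H+] = 10^(-1.98) = 1.05 × 10^-2 M
At equilibrium [HA] = 0.24 − 1.05 × 10^-2 = 2.29 × 10^-1 M
Ka = [H+][A-]/[HA] = (1.05 × 10^-2)² / 2.29 × 10^-1 = 4.8 × 10^-4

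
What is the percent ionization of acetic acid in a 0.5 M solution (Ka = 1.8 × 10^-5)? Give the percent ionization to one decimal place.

0.6%

CH3COOH ⇌ CH3COO- + H+; let x = [H+] at equilibrium.
x ≈ √(Ka·C₀) = √(1.8 × 10^-5 × 0.5) = 3.00 × 10^-3 M
Fraction ionized = 3.00 × 10^-3 / 0.5 = 0.0060 → 0.6%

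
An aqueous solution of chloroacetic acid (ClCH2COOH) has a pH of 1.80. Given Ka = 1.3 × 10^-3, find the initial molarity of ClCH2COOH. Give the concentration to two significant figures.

C₀ = 2.1 × 10^-1 M

[H+] = 10^(-1.80) = 1.58 × 10^-2 M = x
Ka = x²/(C₀ − x) ⇒ C₀ = x + x²/Ka
C₀ = 1.58 × 10^-2 + (1.58 × 10^-2)²/(1.3 × 10^-3) = 2.08 × 10^-1 M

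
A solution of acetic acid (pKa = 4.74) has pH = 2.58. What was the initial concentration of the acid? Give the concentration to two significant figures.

[H+] = 10^(-2.58) = 2.63 × 10^-3 M = x
Ka = 10^(−4.74) = 1.82 × 10^-5
Ka = x²/(C₀ − x) ⇒ C₀ = x + x²/Ka
C₀ = 2.63 × 10^-3 + (2.63 × 10^-3)²/(1.82 × 10^-5) = 3.83 × 10^-1 M

C₀ = 3.8 × 10^-1 M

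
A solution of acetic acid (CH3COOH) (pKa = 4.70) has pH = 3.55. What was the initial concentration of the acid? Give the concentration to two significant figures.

[H+] = 10^(-3.55) = 2.82 × 10^-4 M = x
Ka = 10^(−4.70) = 2.00 × 10^-5
Ka = x²/(C₀ − x) ⇒ C₀ = x + x²/Ka
C₀ = 2.82 × 10^-4 + (2.82 × 10^-4)²/(2.00 × 10^-5) = 4.26 × 10^-3 M

C₀ = 4.3 × 10^-3 M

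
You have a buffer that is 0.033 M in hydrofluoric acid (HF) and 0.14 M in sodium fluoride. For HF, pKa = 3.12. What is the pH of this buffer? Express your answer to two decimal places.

pH = 3.75

Using pH = pKa + log([base]/[acid]) with [base]/[acid] = 0.14/0.033:
pH = 3.12 + (+0.628) = 3.75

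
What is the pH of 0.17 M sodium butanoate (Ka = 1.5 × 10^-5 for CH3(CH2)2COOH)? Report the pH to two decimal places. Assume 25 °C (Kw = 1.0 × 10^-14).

CH3(CH2)2COO- is the conjugate base of the weak acid CH3(CH2)2COOH.
Kb = Kw/Ka = 1.0×10^-14 / 1.5 × 10^-5 = 6.67 × 10^-10
From the ICE table, Kb = x²/(0.17 − x) = 6.67 × 10^-10.
Assume x ≪ 0.17: x ≈ √(6.67 × 10^-10 × 0.17) = 1.06 × 10^-5 M
pOH = −log(1.06 × 10^-5) = 4.97; pH = 14.00 − 4.97 = 9.03

pH = 9.03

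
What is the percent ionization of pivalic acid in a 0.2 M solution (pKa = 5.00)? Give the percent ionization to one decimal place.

(CH3)3CCOOH ⇌ (CH3)3CCOO- + H+; let x = [H+] at equilibrium.
Ka = 10^(−5.00) = 1.00 × 10^-5
x ≈ √(Ka·C₀) = √(1.00 × 10^-5 × 0.2) = 1.41 × 10^-3 M
% ionization = x/C₀ × 100% = 1.41 × 10^-3/0.2 × 100% = 0.7%

0.7%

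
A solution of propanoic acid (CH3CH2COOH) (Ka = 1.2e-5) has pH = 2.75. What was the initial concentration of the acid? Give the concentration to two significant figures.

[H+] = 10^(-2.75) = 1.78 × 10^-3 M = x
Ka = x²/(C₀ − x) ⇒ C₀ = x + x²/Ka
C₀ = 1.78 × 10^-3 + (1.78 × 10^-3)²/(1.2 × 10^-5) = 2.66 × 10^-1 M

C₀ = 2.7 × 10^-1 M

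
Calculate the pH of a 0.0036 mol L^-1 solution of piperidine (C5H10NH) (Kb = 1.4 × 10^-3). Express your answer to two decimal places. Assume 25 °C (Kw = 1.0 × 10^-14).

C5H10NH + H2O ⇌ C5H10NH2+ + OH-
From the ICE table, Kb = x²/(0.0036 − x) = 1.4 × 10^-3.
The 5% rule fails; solving x² + Kb·x − Kb·C₀ = 0 exactly:
x = [−0.0014 + √(0.0014² + 2.02e-05)]/2 = 1.65 × 10^-3 M
pOH = −log(1.65 × 10^-3) = 2.78; pH = 14.00 − 2.78 = 11.22

pH = 11.22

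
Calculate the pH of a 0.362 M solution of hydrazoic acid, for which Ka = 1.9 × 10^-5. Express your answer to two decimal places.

HN3 ⇌ N3- + H+
Ka = x²/(0.362 − x) = 1.9 × 10^-5
Neglecting x in the denominator: x = √(1.9 × 10^-5 × 0.362) = 2.62 × 10^-3 M
Check: 0.72% ionized — well under 5%, approximation valid.
pH = −log(2.62 × 10^-3) = 2.58

pH = 2.58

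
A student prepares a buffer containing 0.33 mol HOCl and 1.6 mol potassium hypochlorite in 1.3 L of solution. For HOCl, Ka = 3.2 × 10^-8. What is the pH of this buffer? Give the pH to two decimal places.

pKa = −log(3.2 × 10^-8) = 7.495
Using pH = pKa + log([base]/[acid]) with [base]/[acid] = 1.6/0.33:
pH = 7.495 + (+0.686) = 8.18

pH = 8.18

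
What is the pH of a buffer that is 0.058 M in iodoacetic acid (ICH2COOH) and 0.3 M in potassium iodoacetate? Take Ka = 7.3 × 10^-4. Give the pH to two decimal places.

pH = 3.85

pKa = −log(7.3 × 10^-4) = 3.137
pH = pKa + log([A⁻]/[HA]) = 3.137 + log(0.3/0.058)
pH = 3.137 + (+0.714) = 3.85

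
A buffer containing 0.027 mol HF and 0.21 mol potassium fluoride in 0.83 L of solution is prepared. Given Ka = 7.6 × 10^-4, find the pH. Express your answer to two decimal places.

pH = 4.01

pKa = −log(7.6 × 10^-4) = 3.119
Henderson–Hasselbalch: pH = pKa + log([F-]/[HF]) = 3.119 + log(0.21/0.027)
pH = 3.119 + (+0.891) = 4.01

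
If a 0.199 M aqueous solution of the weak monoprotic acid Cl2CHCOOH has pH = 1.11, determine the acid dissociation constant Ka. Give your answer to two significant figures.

[H+] = 10^(-1.11) = 7.76 × 10^-2 M
At equilibrium [HA] = 0.199 − 7.76 × 10^-2 = 1.21 × 10^-1 M
Ka = [H+][A-]/[HA] = (7.76 × 10^-2)² / 1.21 × 10^-1 = 5.0 × 10^-2

Ka = 5.0 × 10^-2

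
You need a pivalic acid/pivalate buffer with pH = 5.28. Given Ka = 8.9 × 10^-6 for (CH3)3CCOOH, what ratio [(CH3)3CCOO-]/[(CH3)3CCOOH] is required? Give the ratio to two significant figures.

ratio = 1.7

pKa = -log(8.9 × 10^-6) = 5.051
pH = pKa + log(r) ⇒ log(r) = 5.28 − 5.051 = +0.229
r = [(CH3)3CCOO-]/[(CH3)3CCOOH] = 10^(+0.229) = 1.69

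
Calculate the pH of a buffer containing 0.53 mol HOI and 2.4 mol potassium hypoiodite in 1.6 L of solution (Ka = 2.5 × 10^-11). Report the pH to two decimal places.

pKa = −log(2.5 × 10^-11) = 10.602
pH = pKa + log([A⁻]/[HA]) = 10.602 + log(2.4/0.53)
pH = 10.602 + (+0.656) = 11.26

pH = 11.26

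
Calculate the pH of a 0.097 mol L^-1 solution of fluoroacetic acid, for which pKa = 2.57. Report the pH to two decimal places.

FCH2COOH ⇌ FCH2COO- + H+
Ka = 10^(−2.57) = 2.69 × 10^-3
Ka = [H+]²/(0.097 − [H+]) = 2.69 × 10^-3
The 5% rule fails; solving [H+]² + Ka·[H+] − Ka·C₀ = 0 exactly:
[H+] = [−0.00269 + √(0.00269² + 0.00104)]/2 = 1.49 × 10^-2 M
pH = −log[H+] = −log(1.49 × 10^-2) = 1.83

pH = 1.83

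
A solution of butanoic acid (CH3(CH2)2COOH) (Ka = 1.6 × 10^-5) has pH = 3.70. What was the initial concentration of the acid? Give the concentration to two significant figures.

[H+] = 10^(-3.70) = 2.00 × 10^-4 M = x
Ka = x²/(C₀ − x) ⇒ C₀ = x + x²/Ka
C₀ = 2.00 × 10^-4 + (2.00 × 10^-4)²/(1.6 × 10^-5) = 2.70 × 10^-3 M

C₀ = 2.7 × 10^-3 M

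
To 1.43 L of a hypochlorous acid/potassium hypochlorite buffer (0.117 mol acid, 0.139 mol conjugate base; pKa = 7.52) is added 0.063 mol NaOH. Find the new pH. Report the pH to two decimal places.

pH = 8.09

After neutralization: n(HOCl) = 0.054 mol, n(OCl-) = 0.202 mol.
pH = pKa + log(n_OCl-/n_HOCl) = 7.52 + log(0.202/0.054) = 7.52 + (+0.573)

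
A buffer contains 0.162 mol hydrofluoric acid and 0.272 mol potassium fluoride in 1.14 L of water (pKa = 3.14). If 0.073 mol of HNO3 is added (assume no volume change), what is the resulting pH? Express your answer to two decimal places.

pH = 3.07

Added H+ converts F- to HF: HF → 0.235 mol, F- → 0.199 mol.
pH = pKa + log([A⁻]/[HA]) = 3.14 + log(0.199/0.235) = 3.14 -0.072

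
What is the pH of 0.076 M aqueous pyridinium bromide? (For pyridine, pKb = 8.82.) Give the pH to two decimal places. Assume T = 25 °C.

C5H5NH+ is the conjugate acid of the weak base C5H5N.
Kb = 10^(−8.82) = 1.51 × 10^-9
Ka = Kw/Kb = 1.0×10^-14 / 1.51 × 10^-9 = 6.62 × 10^-6
From the ICE table, Ka = [H+]²/(0.076 − [H+]) = 6.62 × 10^-6.
Neglecting [H+] in the denominator: [H+] = √(6.62 × 10^-6 × 0.076) = 7.09 × 10^-4 M
pH = −log[H+] = −log(7.09 × 10^-4) = 3.15

pH = 3.15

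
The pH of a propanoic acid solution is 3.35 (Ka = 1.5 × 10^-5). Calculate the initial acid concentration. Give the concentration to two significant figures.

[H+] = 10^(-3.35) = 4.47 × 10^-4 M = x
Ka = x²/(C₀ − x) ⇒ C₀ = x + x²/Ka
C₀ = 4.47 × 10^-4 + (4.47 × 10^-4)²/(1.5 × 10^-5) = 1.38 × 10^-2 M

C₀ = 1.4 × 10^-2 M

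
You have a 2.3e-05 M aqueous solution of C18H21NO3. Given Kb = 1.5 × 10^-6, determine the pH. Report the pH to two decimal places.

pH = 8.71

C18H21NO3 + H2O ⇌ C18H22NO3+ + OH-
From the ICE table, Kb = [OH-]²/(2.3e-05 − [OH-]) = 1.5 × 10^-6.
[OH-] is not negligible relative to C₀; solve [OH-]² + 1.5e-06·[OH-] − 3.45e-11 = 0.
[OH-] = [−1.5e-06 + √(1.5e-06² + 1.38e-10)]/2 = 5.17 × 10^-6 M
pOH = −log(5.17 × 10^-6) = 5.29; pH = 14.00 − 5.29 = 8.71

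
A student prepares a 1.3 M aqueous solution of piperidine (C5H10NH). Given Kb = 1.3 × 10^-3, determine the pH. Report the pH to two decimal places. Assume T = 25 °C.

pH = 12.61

C5H10NH + H2O ⇌ C5H10NH2+ + OH-
From the ICE table, Kb = x²/(1.3 − x) = 1.3 × 10^-3.
Assume x ≪ 1.3: x ≈ √(1.3 × 10^-3 × 1.3) = 4.11 × 10^-2 M
pOH = −log(4.11 × 10^-2) = 1.39; pH = 14.00 − 1.39 = 12.61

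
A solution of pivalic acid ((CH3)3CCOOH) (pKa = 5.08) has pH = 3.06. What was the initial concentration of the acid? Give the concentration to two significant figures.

[H+] = 10^(-3.06) = 8.71 × 10^-4 M = x
Ka = 10^(−5.08) = 8.32 × 10^-6
Ka = x²/(C₀ − x) ⇒ C₀ = x + x²/Ka
C₀ = 8.71 × 10^-4 + (8.71 × 10^-4)²/(8.32 × 10^-6) = 9.21 × 10^-2 M

C₀ = 9.2 × 10^-2 M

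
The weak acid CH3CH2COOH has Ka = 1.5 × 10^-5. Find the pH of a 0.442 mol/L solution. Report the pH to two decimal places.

CH3CH2COOH ⇌ CH3CH2COO- + H+
Let x = [H+] at equilibrium. Ka = x²/(0.442 − x).
Neglecting x in the denominator: x = √(1.5 × 10^-5 × 0.442) = 2.57 × 10^-3 M
(x/C₀ = 0.58% < 5%, so the approximation holds.)
pH = −log[H+] = −log(2.57 × 10^-3) = 2.59

pH = 2.59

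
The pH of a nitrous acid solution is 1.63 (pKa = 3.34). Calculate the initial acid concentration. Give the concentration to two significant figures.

C₀ = 1.2 M

[H+] = 10^(-1.63) = 2.34 × 10^-2 M = x
Ka = 10^(−3.34) = 4.57 × 10^-4
Ka = x²/(C₀ − x) ⇒ C₀ = x + x²/Ka
C₀ = 2.34 × 10^-2 + (2.34 × 10^-2)²/(4.57 × 10^-4) = 1.22 M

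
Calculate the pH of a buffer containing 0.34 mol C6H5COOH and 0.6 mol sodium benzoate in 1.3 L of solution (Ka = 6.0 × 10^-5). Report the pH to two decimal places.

pH = 4.47

pKa = −log(6.0 × 10^-5) = 4.222
pH = pKa + log([A⁻]/[HA]) = 4.222 + log(0.6/0.34)
pH = 4.222 + (+0.247) = 4.47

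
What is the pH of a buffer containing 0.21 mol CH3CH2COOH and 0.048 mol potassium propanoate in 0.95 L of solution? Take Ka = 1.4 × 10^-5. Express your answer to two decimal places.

pH = 4.21

pKa = −log(1.4 × 10^-5) = 4.854
pH = pKa + log([A⁻]/[HA]) = 4.854 + log(0.048/0.21)
pH = 4.854 + (-0.641) = 4.21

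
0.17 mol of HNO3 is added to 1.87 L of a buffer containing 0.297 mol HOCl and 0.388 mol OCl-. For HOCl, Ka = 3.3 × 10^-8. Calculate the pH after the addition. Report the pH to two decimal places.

pH = 7.15

Added H+ converts OCl- to HOCl: HOCl → 0.467 mol, OCl- → 0.218 mol.
pKa = −log(3.3 × 10^-8) = 7.481
pH = pKa + log([A⁻]/[HA]) = 7.481 + log(0.218/0.467) = 7.481 -0.331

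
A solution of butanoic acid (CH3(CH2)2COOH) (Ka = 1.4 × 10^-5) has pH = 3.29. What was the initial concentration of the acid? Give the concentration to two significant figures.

[H+] = 10^(-3.29) = 5.13 × 10^-4 M = x
Ka = x²/(C₀ − x) ⇒ C₀ = x + x²/Ka
C₀ = 5.13 × 10^-4 + (5.13 × 10^-4)²/(1.4 × 10^-5) = 1.93 × 10^-2 M

C₀ = 1.9 × 10^-2 M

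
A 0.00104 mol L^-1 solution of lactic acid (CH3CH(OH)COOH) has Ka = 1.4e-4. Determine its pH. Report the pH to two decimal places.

CH3CH(OH)COOH ⇌ CH3CH(OH)COO- + H+
From the ICE table, Ka = x²/(0.00104 − x) = 1.4 × 10^-4.
The 5% rule fails; solving x² + Ka·x − Ka·C₀ = 0 exactly:
x = [−0.00014 + √(0.00014² + 5.82e-07)]/2 = 3.18 × 10^-4 M
pH = −log(3.18 × 10^-4) = 3.50

pH = 3.50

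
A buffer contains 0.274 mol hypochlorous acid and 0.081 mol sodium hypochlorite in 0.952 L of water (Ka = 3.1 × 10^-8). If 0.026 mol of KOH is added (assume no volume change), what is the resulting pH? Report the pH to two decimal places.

pH = 7.14

OH- converts HOCl to OCl-: HOCl → 0.248 mol, OCl- → 0.107 mol.
pKa = −log(3.1 × 10^-8) = 7.509
Henderson–Hasselbalch with mole ratio 0.107/0.248: pH = 7.509 + (-0.365)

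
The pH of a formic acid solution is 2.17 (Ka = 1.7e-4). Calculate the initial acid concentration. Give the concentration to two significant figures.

[H+] = 10^(-2.17) = 6.76 × 10^-3 M = x
Ka = x²/(C₀ − x) ⇒ C₀ = x + x²/Ka
C₀ = 6.76 × 10^-3 + (6.76 × 10^-3)²/(1.7 × 10^-4) = 2.76 × 10^-1 M

C₀ = 2.8 × 10^-1 M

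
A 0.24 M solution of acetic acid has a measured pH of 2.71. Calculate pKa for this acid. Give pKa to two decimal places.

[H+] = 10^(-2.71) = 1.95 × 10^-3 M
At equilibrium [HA] = 0.24 − 1.95 × 10^-3 = 2.38 × 10^-1 M
Ka = [H+][A-]/[HA] = (1.95 × 10^-3)² / 2.38 × 10^-1 = 1.60 × 10^-5
pKa = -log(1.60 × 10^-5) = 4.80

pKa = 4.80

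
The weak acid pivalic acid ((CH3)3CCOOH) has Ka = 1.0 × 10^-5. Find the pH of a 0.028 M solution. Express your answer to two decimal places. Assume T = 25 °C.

(CH3)3CCOOH ⇌ (CH3)3CCOO- + H+
Ka = [H+]²/(0.028 − [H+]) = 1.0 × 10^-5
Assume [H+] ≪ 0.028: [H+] ≈ √(1.0 × 10^-5 × 0.028) = 5.29 × 10^-4 M
pH = −log[H+] = −log(5.29 × 10^-4) = 3.28

pH = 3.28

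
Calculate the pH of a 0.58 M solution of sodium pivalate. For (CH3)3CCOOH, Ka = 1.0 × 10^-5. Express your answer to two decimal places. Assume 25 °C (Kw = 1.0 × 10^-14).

(CH3)3CCOO- is the conjugate base of the weak acid (CH3)3CCOOH.
Kb = Kw/Ka = 1.0×10^-14 / 1.0 × 10^-5 = 1.00 × 10^-9
Kb = x²/(0.58 − x) = 1.00 × 10^-9
Assume x ≪ 0.58: x ≈ √(1.00 × 10^-9 × 0.58) = 2.41 × 10^-5 M
Check: 0.0042% ionized — well under 5%, approximation valid.
pOH = 4.62, so pH = 14.00 − pOH = 9.38

pH = 9.38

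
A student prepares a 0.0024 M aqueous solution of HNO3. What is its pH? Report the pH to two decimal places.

HNO3 is a strong acid and dissociates completely, so [H+] = 0.0024 M.
pH = -log(0.0024) = 2.62

pH = 2.62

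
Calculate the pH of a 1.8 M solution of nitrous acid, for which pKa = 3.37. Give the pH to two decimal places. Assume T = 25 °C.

HNO2 ⇌ NO2- + H+
Ka = 10^(−3.37) = 4.27 × 10^-4
From the ICE table, Ka = [H+]²/(1.8 − [H+]) = 4.27 × 10^-4.
Neglecting [H+] in the denominator: [H+] = √(4.27 × 10^-4 × 1.8) = 2.77 × 10^-2 M
pH = −log(2.77 × 10^-2) = 1.56

pH = 1.56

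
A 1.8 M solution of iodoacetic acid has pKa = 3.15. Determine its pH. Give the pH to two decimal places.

pH = 1.45

ICH2COOH ⇌ ICH2COO- + H+
Ka = 10^(−3.15) = 7.08 × 10^-4
Ka = x²/(1.8 − x) = 7.08 × 10^-4
Since Ka ≪ C₀, x ≈ √(Ka·C₀) = 3.57 × 10^-2 M.
pH = −log[H+] = −log(3.57 × 10^-2) = 1.45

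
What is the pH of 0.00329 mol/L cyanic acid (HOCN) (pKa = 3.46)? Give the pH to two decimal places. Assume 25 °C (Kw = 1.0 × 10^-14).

HOCN ⇌ OCN- + H+
Ka = 10^(−3.46) = 3.47 × 10^-4
Let x = [H+] at equilibrium. Ka = x²/(0.00329 − x).
x is not negligible relative to C₀; solve x² + 0.000347·x − 1.14e-06 = 0.
x = (−Ka + √(Ka² + 4·Ka·C₀))/2 = 9.09 × 10^-4 M
pH = −log[H+] = −log(9.09 × 10^-4) = 3.04

pH = 3.04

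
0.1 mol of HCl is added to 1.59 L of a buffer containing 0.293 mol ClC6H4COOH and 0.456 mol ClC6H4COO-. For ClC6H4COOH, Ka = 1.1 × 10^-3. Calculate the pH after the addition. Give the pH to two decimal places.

pH = 2.92

Added H+ converts ClC6H4COO- to ClC6H4COOH: ClC6H4COOH → 0.393 mol, ClC6H4COO- → 0.356 mol.
pKa = −log(1.1 × 10^-3) = 2.959
pH = pKa + log(n_ClC6H4COO-/n_ClC6H4COOH) = 2.959 + log(0.356/0.393) = 2.959 + (-0.043)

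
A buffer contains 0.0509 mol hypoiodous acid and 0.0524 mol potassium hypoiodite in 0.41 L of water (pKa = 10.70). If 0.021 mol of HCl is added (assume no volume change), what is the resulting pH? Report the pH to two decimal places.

pH = 10.34

After neutralization: n(HOI) = 0.0719 mol, n(OI-) = 0.0314 mol.
pH = pKa + log([A⁻]/[HA]) = 10.70 + log(0.0314/0.0719) = 10.70 -0.360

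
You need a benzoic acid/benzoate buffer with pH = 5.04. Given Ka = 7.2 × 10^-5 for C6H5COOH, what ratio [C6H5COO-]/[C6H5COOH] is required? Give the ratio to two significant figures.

ratio = 7.9

pKa = -log(7.2 × 10^-5) = 4.143
pH = pKa + log(r) ⇒ log(r) = 5.04 − 4.143 = +0.897
r = [C6H5COO-]/[C6H5COOH] = 10^(+0.897) = 7.89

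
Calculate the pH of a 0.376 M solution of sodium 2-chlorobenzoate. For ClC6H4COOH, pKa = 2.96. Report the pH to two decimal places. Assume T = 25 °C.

pH = 8.27

ClC6H4COO- is the conjugate base of the weak acid ClC6H4COOH.
Ka = 10^(−2.96) = 1.10 × 10^-3
Kb = Kw/Ka = 1.0×10^-14 / 1.10 × 10^-3 = 9.09 × 10^-12
Kb = x²/(0.376 − x) = 9.09 × 10^-12
Neglecting x in the denominator: x = √(9.09 × 10^-12 × 0.376) = 1.85 × 10^-6 M
(x/C₀ = 0.00049% < 5%, so the approximation holds.)
pOH = 5.73, so pH = 14.00 − pOH = 8.27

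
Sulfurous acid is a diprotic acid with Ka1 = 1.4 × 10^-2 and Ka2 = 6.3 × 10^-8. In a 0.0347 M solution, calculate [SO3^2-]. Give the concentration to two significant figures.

First ionization gives [H+] ≈ [HSO3-] = 1.61 × 10^-2 M.
Second step: Ka2 = [H+][SO3^2-]/[HSO3-] ≈ [SO3^2-] (since [H+] ≈ [HSO3-]).
So [SO3^2-] ≈ Ka2.

6.3 × 10^-8 M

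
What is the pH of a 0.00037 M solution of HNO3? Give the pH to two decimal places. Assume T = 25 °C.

pH = 3.43

HNO3 is a strong acid and dissociates completely, so [H+] = 0.00037 M.
pH = -log(0.00037) = 3.43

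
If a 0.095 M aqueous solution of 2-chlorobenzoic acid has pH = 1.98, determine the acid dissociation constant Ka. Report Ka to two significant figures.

Ka = 1.3 × 10^-3

[H+] = 10^(-1.98) = 1.05 × 10^-2 M
At equilibrium [HA] = 0.095 − 1.05 × 10^-2 = 8.45 × 10^-2 M
Ka = [H+][A-]/[HA] = (1.05 × 10^-2)² / 8.45 × 10^-2 = 1.3 × 10^-3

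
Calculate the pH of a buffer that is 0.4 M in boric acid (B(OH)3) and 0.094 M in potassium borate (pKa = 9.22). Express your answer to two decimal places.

Henderson–Hasselbalch: pH = pKa + log([B(OH)4-]/[B(OH)3]) = 9.22 + log(0.094/0.4)
pH = 9.22 + (-0.629) = 8.59

pH = 8.59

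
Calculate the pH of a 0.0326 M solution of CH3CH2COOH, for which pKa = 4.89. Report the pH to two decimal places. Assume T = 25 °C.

pH = 3.19

CH3CH2COOH ⇌ CH3CH2COO- + H+
Ka = 10^(−4.89) = 1.29 × 10^-5
From the ICE table, Ka = [H+]²/(0.0326 − [H+]) = 1.29 × 10^-5.
Since Ka ≪ C₀, [H+] ≈ √(Ka·C₀) = 6.48 × 10^-4 M.
pH = −log(6.48 × 10^-4) = 3.19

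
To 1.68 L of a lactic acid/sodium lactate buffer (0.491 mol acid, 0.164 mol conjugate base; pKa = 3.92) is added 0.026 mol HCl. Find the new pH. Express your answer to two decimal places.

pH = 3.35

After neutralization: n(CH3CH(OH)COOH) = 0.517 mol, n(CH3CH(OH)COO-) = 0.138 mol.
Henderson–Hasselbalch with mole ratio 0.138/0.517: pH = 3.92 + (-0.574)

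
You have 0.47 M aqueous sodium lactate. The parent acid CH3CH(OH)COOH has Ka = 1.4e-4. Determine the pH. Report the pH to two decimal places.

pH = 8.76

CH3CH(OH)COO- is the conjugate base of the weak acid CH3CH(OH)COOH.
Kb = Kw/Ka = 1.0×10^-14 / 1.4 × 10^-4 = 7.14 × 10^-11
Kb = [OH-]²/(0.47 − [OH-]) = 7.14 × 10^-11
Neglecting [OH-] in the denominator: [OH-] = √(7.14 × 10^-11 × 0.47) = 5.79 × 10^-6 M
pOH = 5.24, so pH = 14.00 − pOH = 8.76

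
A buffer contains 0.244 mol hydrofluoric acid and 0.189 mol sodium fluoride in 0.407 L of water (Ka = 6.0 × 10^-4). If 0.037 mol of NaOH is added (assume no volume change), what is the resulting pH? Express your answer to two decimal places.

pH = 3.26

OH- converts HF to F-: HF → 0.207 mol, F- → 0.226 mol.
pKa = −log(6.0 × 10^-4) = 3.222
Henderson–Hasselbalch with mole ratio 0.226/0.207: pH = 3.222 + (+0.038)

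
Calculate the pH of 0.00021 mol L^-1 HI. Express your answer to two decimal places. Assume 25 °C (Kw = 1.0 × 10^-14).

HI is a strong acid and dissociates completely, so [H+] = 0.00021 M.
pH = -log(0.00021) = 3.68

pH = 3.68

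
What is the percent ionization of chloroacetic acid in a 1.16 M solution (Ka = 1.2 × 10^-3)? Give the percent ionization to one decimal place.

ClCH2COOH ⇌ ClCH2COO- + H+; let x = [H+] at equilibrium.
x ≈ √(Ka·C₀) = √(1.2 × 10^-3 × 1.16) = 3.73 × 10^-2 M
Fraction ionized = 3.73 × 10^-2 / 1.16 = 0.0322 → 3.2%

3.2%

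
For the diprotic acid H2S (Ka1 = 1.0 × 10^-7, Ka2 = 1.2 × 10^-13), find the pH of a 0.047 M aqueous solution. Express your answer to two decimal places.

pH = 4.16

Ka1 ≫ Ka2, so treat the first dissociation as the only significant source of H+.
Ka1 = x²/(0.047 − x) = 1.0 × 10^-7
x ≈ √(1.0 × 10^-7 × 0.047) = 6.86 × 10^-5 M
pH = −log(6.86 × 10^-5) = 4.16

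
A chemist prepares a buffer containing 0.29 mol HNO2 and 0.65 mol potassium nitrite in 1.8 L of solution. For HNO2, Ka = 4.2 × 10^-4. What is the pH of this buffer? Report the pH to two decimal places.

pKa = −log(4.2 × 10^-4) = 3.377
Henderson–Hasselbalch: pH = pKa + log([NO2-]/[HNO2]) = 3.377 + log(0.65/0.29)
pH = 3.377 + (+0.351) = 3.73

pH = 3.73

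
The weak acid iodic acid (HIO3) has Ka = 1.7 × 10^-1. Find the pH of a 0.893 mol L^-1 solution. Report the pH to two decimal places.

pH = 0.50

HIO3 ⇌ IO3- + H+
Let x = [H+] at equilibrium. Ka = x²/(0.893 − x).
Here C₀/Ka ≈ 5.25, so the small-x approximation fails. Use the quadratic:
x = (−Ka + √(Ka² + 4·Ka·C₀))/2 = 3.14 × 10^-1 M
pH = −log(3.14 × 10^-1) = 0.50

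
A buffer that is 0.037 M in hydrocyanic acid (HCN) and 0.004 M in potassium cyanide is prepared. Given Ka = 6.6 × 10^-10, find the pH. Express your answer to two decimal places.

pKa = −log(6.6 × 10^-10) = 9.180
pH = pKa + log([A⁻]/[HA]) = 9.180 + log(0.004/0.037)
pH = 9.180 + (-0.966) = 8.21

pH = 8.21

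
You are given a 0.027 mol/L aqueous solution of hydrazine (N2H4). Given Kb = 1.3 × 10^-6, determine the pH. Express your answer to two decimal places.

pH = 10.27

N2H4 + H2O ⇌ N2H5+ + OH-
Kb = x²/(0.027 − x) = 1.3 × 10^-6
Assume x ≪ 0.027: x ≈ √(1.3 × 10^-6 × 0.027) = 1.87 × 10^-4 M
pOH = 3.73, so pH = 14.00 − pOH = 10.27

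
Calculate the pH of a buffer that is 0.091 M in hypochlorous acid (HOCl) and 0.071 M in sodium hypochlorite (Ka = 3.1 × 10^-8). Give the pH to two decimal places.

pKa = −log(3.1 × 10^-8) = 7.509
Henderson–Hasselbalch: pH = pKa + log([OCl-]/[HOCl]) = 7.509 + log(0.071/0.091)
pH = 7.509 + (-0.108) = 7.40

pH = 7.40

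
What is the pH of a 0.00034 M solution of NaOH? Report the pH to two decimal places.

NaOH is a strong base; [OH-] = 0.00034 M.
pOH = -log(0.00034) = 3.47
pH = 14.00 - 3.47 = 10.53

pH = 10.53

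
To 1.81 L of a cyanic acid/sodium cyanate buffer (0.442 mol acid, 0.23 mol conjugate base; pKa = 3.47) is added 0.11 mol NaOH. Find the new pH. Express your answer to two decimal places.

pH = 3.48

After neutralization: n(HOCN) = 0.332 mol, n(OCN-) = 0.34 mol.
pH = pKa + log([A⁻]/[HA]) = 3.47 + log(0.34/0.332) = 3.47 +0.010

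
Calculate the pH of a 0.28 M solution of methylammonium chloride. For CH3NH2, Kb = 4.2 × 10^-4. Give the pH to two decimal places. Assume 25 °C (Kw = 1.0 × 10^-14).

pH = 5.59

CH3NH3+ is the conjugate acid of the weak base CH3NH2.
Ka = Kw/Kb = 1.0×10^-14 / 4.2 × 10^-4 = 2.38 × 10^-11
Ka = [H+]²/(0.28 − [H+]) = 2.38 × 10^-11
Neglecting [H+] in the denominator: [H+] = √(2.38 × 10^-11 × 0.28) = 2.58 × 10^-6 M
([H+]/C₀ = 0.00092% < 5%, so the approximation holds.)
pH = −log[H+] = −log(2.58 × 10^-6) = 5.59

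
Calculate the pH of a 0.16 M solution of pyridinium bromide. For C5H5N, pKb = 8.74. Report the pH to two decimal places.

C5H5NH+ is the conjugate acid of the weak base C5H5N.
Kb = 10^(−8.74) = 1.82 × 10^-9
Ka = Kw/Kb = 1.0×10^-14 / 1.82 × 10^-9 = 5.49 × 10^-6
From the ICE table, Ka = x²/(0.16 − x) = 5.49 × 10^-6.
Assume x ≪ 0.16: x ≈ √(5.49 × 10^-6 × 0.16) = 9.37 × 10^-4 M
(x/C₀ = 0.59% < 5%, so the approximation holds.)
pH = −log[H+] = −log(9.37 × 10^-4) = 3.03

pH = 3.03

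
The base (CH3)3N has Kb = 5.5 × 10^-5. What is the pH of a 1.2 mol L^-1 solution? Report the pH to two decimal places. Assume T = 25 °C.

(CH3)3N + H2O ⇌ (CH3)3NH+ + OH-
From the ICE table, Kb = [OH-]²/(1.2 − [OH-]) = 5.5 × 10^-5.
Since Kb ≪ C₀, [OH-] ≈ √(Kb·C₀) = 8.12 × 10^-3 M.
pOH = 2.09, so pH = 14.00 − pOH = 11.91

pH = 11.91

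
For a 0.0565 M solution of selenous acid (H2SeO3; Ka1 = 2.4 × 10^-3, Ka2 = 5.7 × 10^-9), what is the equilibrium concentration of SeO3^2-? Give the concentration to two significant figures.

First ionization gives [H+] ≈ [HSeO3-] = 1.05 × 10^-2 M.
Second step: Ka2 = [H+][SeO3^2-]/[HSeO3-] ≈ [SeO3^2-] (since [H+] ≈ [HSeO3-]).
So [SeO3^2-] ≈ Ka2.

5.7 × 10^-9 M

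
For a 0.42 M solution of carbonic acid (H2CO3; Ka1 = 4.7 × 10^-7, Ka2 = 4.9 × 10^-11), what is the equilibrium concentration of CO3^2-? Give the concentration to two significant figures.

4.9 × 10^-11 M

First ionization gives [H+] ≈ [HCO3-] = 4.44 × 10^-4 M.
Second step: Ka2 = [H+][CO3^2-]/[HCO3-] ≈ [CO3^2-] (since [H+] ≈ [HCO3-]).
So [CO3^2-] ≈ Ka2.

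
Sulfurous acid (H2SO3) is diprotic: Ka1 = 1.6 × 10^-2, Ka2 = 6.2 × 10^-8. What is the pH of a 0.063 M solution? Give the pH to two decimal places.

pH = 1.61

Ka1 ≫ Ka2, so treat the first dissociation as the only significant source of H+.
Ka1 = x²/(0.063 − x) = 1.6 × 10^-2
Solving the quadratic: x = (−Ka1 + √(Ka1² + 4·Ka1·C₀))/2 = 2.47 × 10^-2 M
pH = −log(2.47 × 10^-2) = 1.61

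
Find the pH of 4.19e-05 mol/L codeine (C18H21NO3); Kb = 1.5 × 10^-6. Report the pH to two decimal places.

C18H21NO3 + H2O ⇌ C18H22NO3+ + OH-
From the ICE table, Kb = [OH-]²/(4.19e-05 − [OH-]) = 1.5 × 10^-6.
[OH-] is not negligible relative to C₀; solve [OH-]² + 1.5e-06·[OH-] − 6.29e-11 = 0.
[OH-] = (−Kb + √(Kb² + 4·Kb·C₀))/2 = 7.21 × 10^-6 M
pOH = −log(7.21 × 10^-6) = 5.14; pH = 14.00 − 5.14 = 8.86

pH = 8.86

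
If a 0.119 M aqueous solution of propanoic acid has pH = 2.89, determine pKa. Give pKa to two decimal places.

[H+] = 10^(-2.89) = 1.29 × 10^-3 M
At equilibrium [HA] = 0.119 − 1.29 × 10^-3 = 1.18 × 10^-1 M
Ka = [H+][A-]/[HA] = (1.29 × 10^-3)² / 1.18 × 10^-1 = 1.41 × 10^-5
pKa = -log(1.41 × 10^-5) = 4.85

pKa = 4.85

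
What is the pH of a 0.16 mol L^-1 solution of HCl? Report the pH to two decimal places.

HCl is a strong acid and dissociates completely, so [H+] = 0.16 M.
pH = -log(0.16) = 0.80

pH = 0.80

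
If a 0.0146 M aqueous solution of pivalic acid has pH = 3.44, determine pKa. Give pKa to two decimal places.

pKa = 5.03

[H+] = 10^(-3.44) = 3.63 × 10^-4 M
At equilibrium [HA] = 0.0146 − 3.63 × 10^-4 = 1.42 × 10^-2 M
Ka = [H+][A-]/[HA] = (3.63 × 10^-4)² / 1.42 × 10^-2 = 9.28 × 10^-6
pKa = -log(9.28 × 10^-6) = 5.03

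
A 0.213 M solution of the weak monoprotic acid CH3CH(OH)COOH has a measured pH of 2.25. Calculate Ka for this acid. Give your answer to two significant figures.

[H+] = 10^(-2.25) = 5.62 × 10^-3 M
At equilibrium [HA] = 0.213 − 5.62 × 10^-3 = 2.07 × 10^-1 M
Ka = [H+][A-]/[HA] = (5.62 × 10^-3)² / 2.07 × 10^-1 = 1.5 × 10^-4

Ka = 1.5 × 10^-4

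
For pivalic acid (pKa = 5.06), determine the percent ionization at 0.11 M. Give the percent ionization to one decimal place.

0.9%

(CH3)3CCOOH ⇌ (CH3)3CCOO- + H+; let x = [H+] at equilibrium.
Ka = 10^(−5.06) = 8.71 × 10^-6
x ≈ √(Ka·C₀) = √(8.71 × 10^-6 × 0.11) = 9.79 × 10^-4 M
Fraction ionized = 9.79 × 10^-4 / 0.11 = 0.0089 → 0.9%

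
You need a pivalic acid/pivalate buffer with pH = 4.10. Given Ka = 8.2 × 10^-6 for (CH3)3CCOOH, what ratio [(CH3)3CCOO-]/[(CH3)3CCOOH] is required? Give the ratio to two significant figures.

pKa = -log(8.2 × 10^-6) = 5.086
pH = pKa + log(r) ⇒ log(r) = 4.10 − 5.086 = -0.986
r = [(CH3)3CCOO-]/[(CH3)3CCOOH] = 10^(-0.986) = 0.103

ratio = 0.10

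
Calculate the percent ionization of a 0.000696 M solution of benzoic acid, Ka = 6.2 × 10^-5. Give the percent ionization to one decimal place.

25.7%

C6H5COOH ⇌ C6H5COO- + H+; let x = [H+] at equilibrium.
Solve x² + 6.2e-05x − 4.32e-08 = 0 → x = 1.79 × 10^-4 M
Fraction ionized = 1.79 × 10^-4 / 0.000696 = 0.2572 → 25.7%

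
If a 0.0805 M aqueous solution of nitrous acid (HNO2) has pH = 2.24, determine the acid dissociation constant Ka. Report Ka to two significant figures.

[H+] = 10^(-2.24) = 5.75 × 10^-3 M
At equilibrium [HA] = 0.0805 − 5.75 × 10^-3 = 7.47 × 10^-2 M
Ka = [H+][A-]/[HA] = (5.75 × 10^-3)² / 7.47 × 10^-2 = 4.4 × 10^-4

Ka = 4.4 × 10^-4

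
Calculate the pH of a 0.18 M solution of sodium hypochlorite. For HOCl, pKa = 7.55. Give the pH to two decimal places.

pH = 10.40

OCl- is the conjugate base of the weak acid HOCl.
Ka = 10^(−7.55) = 2.82 × 10^-8
Kb = Kw/Ka = 1.0×10^-14 / 2.82 × 10^-8 = 3.55 × 10^-7
Let x = [OH-] at equilibrium. Kb = x²/(0.18 − x).
Neglecting x in the denominator: x = √(3.55 × 10^-7 × 0.18) = 2.53 × 10^-4 M
pOH = 3.60, so pH = 14.00 − pOH = 10.40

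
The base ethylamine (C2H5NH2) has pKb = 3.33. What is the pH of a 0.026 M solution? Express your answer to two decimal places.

pH = 11.51

C2H5NH2 + H2O ⇌ C2H5NH3+ + OH-
Kb = 10^(−3.33) = 4.68 × 10^-4
Kb = x²/(0.026 − x) = 4.68 × 10^-4
x is not negligible relative to C₀; solve x² + 0.000468·x − 1.22e-05 = 0.
x = (−Kb + √(Kb² + 4·Kb·C₀))/2 = 3.26 × 10^-3 M
pOH = −log(3.26 × 10^-3) = 2.49; pH = 14.00 − 2.49 = 11.51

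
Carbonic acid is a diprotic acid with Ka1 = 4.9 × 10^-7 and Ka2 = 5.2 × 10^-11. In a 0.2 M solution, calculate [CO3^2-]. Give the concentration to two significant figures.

5.2 × 10^-11 M

First ionization gives [H+] ≈ [HCO3-] = 3.13 × 10^-4 M.
Second step: Ka2 = [H+][CO3^2-]/[HCO3-] ≈ [CO3^2-] (since [H+] ≈ [HCO3-]).
So [CO3^2-] ≈ Ka2.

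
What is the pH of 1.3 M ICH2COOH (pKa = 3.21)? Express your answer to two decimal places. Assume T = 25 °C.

pH = 1.55

ICH2COOH ⇌ ICH2COO- + H+
Ka = 10^(−3.21) = 6.17 × 10^-4
From the ICE table, Ka = [H+]²/(1.3 − [H+]) = 6.17 × 10^-4.
Since Ka ≪ C₀, [H+] ≈ √(Ka·C₀) = 2.83 × 10^-2 M.
([H+]/C₀ = 2.2% < 5%, so the approximation holds.)
pH = −log(2.83 × 10^-2) = 1.55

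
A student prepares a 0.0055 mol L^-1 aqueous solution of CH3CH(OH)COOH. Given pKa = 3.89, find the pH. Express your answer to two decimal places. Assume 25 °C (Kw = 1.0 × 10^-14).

CH3CH(OH)COOH ⇌ CH3CH(OH)COO- + H+
Ka = 10^(−3.89) = 1.29 × 10^-4
Ka = x²/(0.0055 − x) = 1.29 × 10^-4
Here C₀/Ka ≈ 42.6, so the small-x approximation fails. Use the quadratic:
x = [−0.000129 + √(0.000129² + 2.84e-06)]/2 = 7.80 × 10^-4 M
pH = −log[H+] = −log(7.80 × 10^-4) = 3.11

pH = 3.11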